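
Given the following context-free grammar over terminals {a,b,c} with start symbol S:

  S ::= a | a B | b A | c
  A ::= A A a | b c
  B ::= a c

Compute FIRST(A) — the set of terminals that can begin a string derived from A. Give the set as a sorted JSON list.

FIRST sets, iterate to fixpoint:
[1]
  A via A→b c: +{b}
  B via B→a c: +{a}
  S via S→a: +{a}
  S via S→b A: +{b}
  S via S→c: +{c}
  FIRST[S]={a,b,c}  FIRST[A]={b}  FIRST[B]={a}
[2] — fixpoint
  FIRST[S]={a,b,c}  FIRST[A]={b}  FIRST[B]={a}

FIRST(A) = ["b"]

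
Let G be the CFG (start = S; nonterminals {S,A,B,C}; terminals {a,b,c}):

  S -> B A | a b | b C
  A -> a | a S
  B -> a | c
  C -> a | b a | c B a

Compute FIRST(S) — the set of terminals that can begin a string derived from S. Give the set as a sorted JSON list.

FIRST sets, iterate to fixpoint:
round 1:
  A via A→a: +{a}
  B via B→a: +{a}
  B via B→c: +{c}
  C via C→a: +{a}
  C via C→b a: +{b}
  C via C→c B a: +{c}
  S via S→B A: +{a,c}
  S via S→b C: +{b}
  S: {a,b,c}  A: {a}  B: {a,c}  C: {a,b,c}
round 2: (no change)
  S: {a,b,c}  A: {a}  B: {a,c}  C: {a,b,c}

FIRST(S) = ["a", "b", "c"]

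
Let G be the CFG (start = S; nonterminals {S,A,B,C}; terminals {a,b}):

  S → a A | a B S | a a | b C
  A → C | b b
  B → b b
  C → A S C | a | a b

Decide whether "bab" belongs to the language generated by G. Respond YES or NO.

Convert to CNF:
  S -> T0 A | T0 T0 | T0 X4 | T1 C
  A -> A X2 | T0 T1 | T1 T1 | a
  B -> T1 T1
  C -> A X3 | T0 T1 | a
  T0 -> a
  T1 -> b
  X2 -> S C
  X3 -> S C
  X4 -> B S

Fill CYK table bottom-up:
  T[0,0] 'b' = {T1}  orig:{}
  T[1,1] 'a' = {A,C,T0}  orig:{A,C}
  T[2,2] 'b' = {T1}  orig:{}
  T[0,1] 'ba' = {S}
  T[1,2] 'ab' = {A,C}
  T[0,2] 'bab' = {S}

S ∈ T[0,2] ⇒ YES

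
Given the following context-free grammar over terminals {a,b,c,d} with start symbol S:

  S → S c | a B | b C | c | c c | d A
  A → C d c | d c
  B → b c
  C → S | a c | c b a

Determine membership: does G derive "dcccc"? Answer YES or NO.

Convert to CNF:
  S -> S T1 | T0 A | T1 T1 | T2 C | T3 B | c
  A -> C X4 | T0 T1
  B -> T2 T1
  C -> S T1 | T0 A | T1 T1 | T1 X5 | T2 C | T3 B | T3 T1 | c
  T0 -> d
  T1 -> c
  T2 -> b
  T3 -> a
  X4 -> T0 T1
  X5 -> T2 T3

CYK fill:
  cell(0,0) d: {T0}  orig:{}
  cell(1,1) c: {C,S,T1}  orig:{C,S}
  cell(2,2) c: {C,S,T1}  orig:{C,S}
  cell(3,3) c: {C,S,T1}  orig:{C,S}
  cell(4,4) c: {C,S,T1}  orig:{C,S}
  cell(0,1) dc: {A,X4}  orig:{A}
  cell(1,2) cc: {C,S}
  cell(2,3) cc: {C,S}
  cell(3,4) cc: {C,S}
  cell(0,2) dcc: ∅
  cell(1,3) ccc: {C,S}
  cell(2,4) ccc: {C,S}
  cell(0,3) dccc: ∅
  cell(1,4) cccc: {C,S}
  cell(0,4) dcccc: ∅

S ∉ T[0,4] ⇒ NO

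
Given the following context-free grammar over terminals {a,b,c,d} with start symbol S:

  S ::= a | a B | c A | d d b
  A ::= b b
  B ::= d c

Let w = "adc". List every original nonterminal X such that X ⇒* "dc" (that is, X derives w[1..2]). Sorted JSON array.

Convert to CNF:
  S -> T1 X4 | T2 A | T3 B | a
  A -> T0 T0
  B -> T1 T2
  T0 -> b
  T1 -> d
  T2 -> c
  T3 -> a
  X4 -> T1 T0

CYK fill, restricted to cells inside w[1..2]:
  [1..1]={T1}  "d"  orig:{}
  [2..2]={T2}  "c"  orig:{}
  [1..2]={B}  "dc"

Original NTs in T[1,2] deriving "dc": ["B"]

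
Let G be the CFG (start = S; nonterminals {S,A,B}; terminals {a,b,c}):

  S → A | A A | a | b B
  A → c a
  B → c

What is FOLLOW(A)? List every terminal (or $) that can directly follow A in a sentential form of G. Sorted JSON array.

Compute FIRST by fixpoint:
[1]
  A via A→c a: +{c}
  B via B→c: +{c}
  S via S→A: +{c}
  S via S→a: +{a}
  S via S→b B: +{b}
  FIRST(S)={a,b,c}  FIRST(A)={c}  FIRST(B)={c}
[2] (no change)
  FIRST(S)={a,b,c}  FIRST(A)={c}  FIRST(B)={c}

FOLLOW iteration:
initialize: $ ∈ FOLLOW(S)
round 1:
  S→A: FOLLOW(A) ⊇ FOLLOW(S) ⊇ {$}; new: +{$}
  S→A A: FOLLOW(A) ⊇ FIRST(A) = {c}; new: +{c}
  S→b B: FOLLOW(B) ⊇ FOLLOW(S) ⊇ {$}; new: +{$}
  FOLLOW[S]={$}  FOLLOW[A]={$,c}  FOLLOW[B]={$}
round 2: done
  FOLLOW[S]={$}  FOLLOW[A]={$,c}  FOLLOW[B]={$}

FOLLOW(A) = ["$", "c"]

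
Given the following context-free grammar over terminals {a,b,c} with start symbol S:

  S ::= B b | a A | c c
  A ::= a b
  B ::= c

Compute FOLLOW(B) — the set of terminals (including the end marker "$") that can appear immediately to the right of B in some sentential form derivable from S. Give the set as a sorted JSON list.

FIRST iteration:
[1]
  A via A→a b: +{a}
  B via B→c: +{c}
  S via S→B b: +{c}
  S via S→a A: +{a}
  FIRST[S]={a,c}  FIRST[A]={a}  FIRST[B]={c}
[2] (stable)
  FIRST[S]={a,c}  FIRST[A]={a}  FIRST[B]={c}

Compute FOLLOW by fixpoint:
seed FOLLOW(S) with $
round 1:
  S→B b: FOLLOW(B) ⊇ FIRST(b) = {b}; new: +{b}
  S→a A: FOLLOW(A) ⊇ FOLLOW(S) ⊇ {$}; new: +{$}
  FOLLOW(S)={$}  FOLLOW(A)={$}  FOLLOW(B)={b}
round 2: (stable)
  FOLLOW(S)={$}  FOLLOW(A)={$}  FOLLOW(B)={b}

FOLLOW(B) = ["b"]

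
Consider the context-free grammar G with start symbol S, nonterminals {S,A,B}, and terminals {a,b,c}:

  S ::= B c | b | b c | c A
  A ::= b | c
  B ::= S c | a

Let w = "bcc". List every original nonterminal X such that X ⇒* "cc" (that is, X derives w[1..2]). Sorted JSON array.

CNF form of G:
  S -> B T0 | T0 A | T1 T0 | b
  A -> b | c
  B -> S T0 | a
  T0 -> c
  T1 -> b

CYK fill (cells [i..j] with 1 ≤ i ≤ j ≤ 2 only):
  T[1,1] 'c' = {A,T0}  orig:{A}
  T[2,2] 'c' = {A,T0}  orig:{A}
  T[1,2] 'cc' = {S}

Original NTs in T[1,2] deriving "cc": ["S"]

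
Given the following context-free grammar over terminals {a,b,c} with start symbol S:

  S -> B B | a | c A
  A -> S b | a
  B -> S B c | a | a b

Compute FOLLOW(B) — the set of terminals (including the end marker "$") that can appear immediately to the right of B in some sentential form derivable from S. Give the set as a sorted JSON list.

FIRST sets, iterate to fixpoint:
round 1:
  A via A→a: +{a}
  B via B→a: +{a}
  S via S→B B: +{a}
  S via S→c A: +{c}
  S: {a,c}  A: {a}  B: {a}
round 2:
  A via A→S b: +{c}
  B via B→S B c: +{c}
  S: {a,c}  A: {a,c}  B: {a,c}
round 3: done
  S: {a,c}  A: {a,c}  B: {a,c}

FOLLOW iteration:
seed FOLLOW(S) with $
round 1:
  A→S b: FOLLOW(S) ⊇ FIRST(b) = {b}; new: +{b}
  B→S B c: FOLLOW(S) ⊇ FIRST(B) = {a,c}; new: +{a,c}
  B→S B c: FOLLOW(B) ⊇ FIRST(c) = {c}; new: +{c}
  S→B B: FOLLOW(B) ⊇ FIRST(B) = {a,c}; new: +{a}
  S→B B: FOLLOW(B) ⊇ FOLLOW(S) ⊇ {$,a,b,c}; new: +{$,b}
  S→c A: FOLLOW(A) ⊇ FOLLOW(S) ⊇ {$,a,b,c}; new: +{$,a,b,c}
  S: {$,a,b,c}  A: {$,a,b,c}  B: {$,a,b,c}
round 2: done
  S: {$,a,b,c}  A: {$,a,b,c}  B: {$,a,b,c}

FOLLOW(B) = ["$", "a", "b", "c"]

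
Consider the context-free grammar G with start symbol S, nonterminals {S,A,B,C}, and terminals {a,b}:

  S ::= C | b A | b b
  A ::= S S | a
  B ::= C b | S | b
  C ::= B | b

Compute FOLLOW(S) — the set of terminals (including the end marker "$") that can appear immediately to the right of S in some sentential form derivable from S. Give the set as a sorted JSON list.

FIRST iteration:
round 1:
  A via A→a: +{a}
  B via B→b: +{b}
  C via C→B: +{b}
  S via S→C: +{b}
  S: {b}  A: {a}  B: {b}  C: {b}
round 2:
  A via A→S S: +{b}
  S: {b}  A: {a,b}  B: {b}  C: {b}
round 3: done
  S: {b}  A: {a,b}  B: {b}  C: {b}

Compute FOLLOW by fixpoint:
seed FOLLOW(S) with $
[1]
  A→S S: FOLLOW(S) ⊇ FIRST(S) = {b}; new: +{b}
  B→C b: FOLLOW(C) ⊇ FIRST(b) = {b}; new: +{b}
  C→B: FOLLOW(B) ⊇ FOLLOW(C) ⊇ {b}; new: +{b}
  S→C: FOLLOW(C) ⊇ FOLLOW(S) ⊇ {$,b}; new: +{$}
  S→b A: FOLLOW(A) ⊇ FOLLOW(S) ⊇ {$,b}; new: +{$,b}
  FOLLOW(S)={$,b}  FOLLOW(A)={$,b}  FOLLOW(B)={b}  FOLLOW(C)={$,b}
[2]
  C→B: FOLLOW(B) ⊇ FOLLOW(C) ⊇ {$,b}; new: +{$}
  FOLLOW(S)={$,b}  FOLLOW(A)={$,b}  FOLLOW(B)={$,b}  FOLLOW(C)={$,b}
[3] — fixpoint
  FOLLOW(S)={$,b}  FOLLOW(A)={$,b}  FOLLOW(B)={$,b}  FOLLOW(C)={$,b}

FOLLOW(S) = ["$", "b"]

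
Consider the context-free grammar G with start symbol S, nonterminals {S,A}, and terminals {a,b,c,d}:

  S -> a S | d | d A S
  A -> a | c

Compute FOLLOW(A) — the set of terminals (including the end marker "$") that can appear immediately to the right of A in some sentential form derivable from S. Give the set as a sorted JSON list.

Compute FIRST by fixpoint:
[1]
  A via A→a: +{a}
  A via A→c: +{c}
  S via S→a S: +{a}
  S via S→d: +{d}
  FIRST(S)={a,d}  FIRST(A)={a,c}
[2] (stable)
  FIRST(S)={a,d}  FIRST(A)={a,c}

FOLLOW iteration:
initialize: $ ∈ FOLLOW(S)
round 1:
  S→d A S: FOLLOW(A) ⊇ FIRST(S) = {a,d}; new: +{a,d}
  FOLLOW(S)={$}  FOLLOW(A)={a,d}
round 2: (no change)
  FOLLOW(S)={$}  FOLLOW(A)={a,d}

FOLLOW(A) = ["a", "d"]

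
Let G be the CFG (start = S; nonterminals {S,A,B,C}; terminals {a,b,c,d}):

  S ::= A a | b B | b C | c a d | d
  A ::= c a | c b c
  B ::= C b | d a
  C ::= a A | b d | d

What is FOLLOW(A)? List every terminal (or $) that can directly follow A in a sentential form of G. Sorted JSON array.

Compute FIRST by fixpoint:
iter 1:
  A via A→c a: +{c}
  B via B→d a: +{d}
  C via C→a A: +{a}
  C via C→b d: +{b}
  C via C→d: +{d}
  S via S→A a: +{c}
  S via S→b B: +{b}
  S via S→d: +{d}
  S: {b,c,d}  A: {c}  B: {d}  C: {a,b,d}
iter 2:
  B via B→C b: +{a,b}
  S: {b,c,d}  A: {c}  B: {a,b,d}  C: {a,b,d}
iter 3: — fixpoint
  S: {b,c,d}  A: {c}  B: {a,b,d}  C: {a,b,d}

Compute FOLLOW by fixpoint:
initialize: $ ∈ FOLLOW(S)
[1]
  B→C b: FOLLOW(C) ⊇ FIRST(b) = {b}; new: +{b}
  C→a A: FOLLOW(A) ⊇ FOLLOW(C) ⊇ {b}; new: +{b}
  S→A a: FOLLOW(A) ⊇ FIRST(a) = {a}; new: +{a}
  S→b B: FOLLOW(B) ⊇ FOLLOW(S) ⊇ {$}; new: +{$}
  S→b C: FOLLOW(C) ⊇ FOLLOW(S) ⊇ {$}; new: +{$}
  FOLLOW[S]={$}  FOLLOW[A]={a,b}  FOLLOW[B]={$}  FOLLOW[C]={$,b}
[2]
  C→a A: FOLLOW(A) ⊇ FOLLOW(C) ⊇ {$,b}; new: +{$}
  FOLLOW[S]={$}  FOLLOW[A]={$,a,b}  FOLLOW[B]={$}  FOLLOW[C]={$,b}
[3] (stable)
  FOLLOW[S]={$}  FOLLOW[A]={$,a,b}  FOLLOW[B]={$}  FOLLOW[C]={$,b}

FOLLOW(A) = ["$", "a", "b"]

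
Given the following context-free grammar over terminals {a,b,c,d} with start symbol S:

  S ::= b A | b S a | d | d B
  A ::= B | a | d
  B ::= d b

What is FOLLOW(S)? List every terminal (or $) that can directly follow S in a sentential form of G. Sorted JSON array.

Compute FIRST by fixpoint:
[1]
  A via A→a: +{a}
  A via A→d: +{d}
  B via B→d b: +{d}
  S via S→b A: +{b}
  S via S→d: +{d}
  FIRST[S]={b,d}  FIRST[A]={a,d}  FIRST[B]={d}
[2] (no change)
  FIRST[S]={b,d}  FIRST[A]={a,d}  FIRST[B]={d}

FOLLOW sets:
FOLLOW(S) := {$}
round 1:
  S→b A: FOLLOW(A) ⊇ FOLLOW(S) ⊇ {$}; new: +{$}
  S→b S a: FOLLOW(S) ⊇ FIRST(a) = {a}; new: +{a}
  S→d B: FOLLOW(B) ⊇ FOLLOW(S) ⊇ {$,a}; new: +{$,a}
  FOLLOW(S)={$,a}  FOLLOW(A)={$}  FOLLOW(B)={$,a}
round 2:
  S→b A: FOLLOW(A) ⊇ FOLLOW(S) ⊇ {$,a}; new: +{a}
  FOLLOW(S)={$,a}  FOLLOW(A)={$,a}  FOLLOW(B)={$,a}
round 3: (no change)
  FOLLOW(S)={$,a}  FOLLOW(A)={$,a}  FOLLOW(B)={$,a}

FOLLOW(S) = ["$", "a"]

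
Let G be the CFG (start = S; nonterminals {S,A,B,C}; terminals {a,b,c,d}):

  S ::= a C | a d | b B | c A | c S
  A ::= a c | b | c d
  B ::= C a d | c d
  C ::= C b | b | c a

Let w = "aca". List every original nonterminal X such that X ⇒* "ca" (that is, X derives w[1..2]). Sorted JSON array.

CNF form of G:
  S -> T0 C | T0 T2 | T1 A | T1 S | T3 B
  A -> T0 T1 | T1 T2 | b
  B -> C X4 | T1 T2
  C -> C T3 | T1 T0 | b
  T0 -> a
  T1 -> c
  T2 -> d
  T3 -> b
  X4 -> T0 T2

Fill CYK table bottom-up — only the sub-triangle for w[1..2]:
  [1..1]={T1}  "c"  orig:{}
  [2..2]={T0}  "a"  orig:{}
  [1..2]={C}  "ca"

Original NTs in T[1,2] deriving "ca": ["C"]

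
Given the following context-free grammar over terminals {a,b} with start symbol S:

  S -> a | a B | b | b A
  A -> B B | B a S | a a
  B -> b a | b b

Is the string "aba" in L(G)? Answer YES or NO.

CNF form of G:
  S -> T0 B | T1 A | a | b
  A -> B B | B X2 | T0 T0
  B -> T1 T0 | T1 T1
  T0 -> a
  T1 -> b
  X2 -> T0 S

CYK fill:
  cell(0,0) a: {S,T0}  orig:{S}
  cell(1,1) b: {S,T1}  orig:{S}
  cell(2,2) a: {S,T0}  orig:{S}
  cell(0,1) ab: {X2}  orig:{}
  cell(1,2) ba: {B}
  cell(0,2) aba: {S}

S ∈ T[0,2] ⇒ YES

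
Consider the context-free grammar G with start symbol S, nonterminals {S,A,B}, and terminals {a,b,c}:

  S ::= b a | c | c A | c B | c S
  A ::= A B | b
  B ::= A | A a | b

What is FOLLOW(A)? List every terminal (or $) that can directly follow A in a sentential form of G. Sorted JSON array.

Compute FIRST by fixpoint:
[1]
  A via A→b: +{b}
  B via B→A: +{b}
  S via S→b a: +{b}
  S via S→c: +{c}
  FIRST[S]={b,c}  FIRST[A]={b}  FIRST[B]={b}
[2] (no change)
  FIRST[S]={b,c}  FIRST[A]={b}  FIRST[B]={b}

FOLLOW iteration:
initialize: $ ∈ FOLLOW(S)
round 1:
  A→A B: FOLLOW(A) ⊇ FIRST(B) = {b}; new: +{b}
  A→A B: FOLLOW(B) ⊇ FOLLOW(A) ⊇ {b}; new: +{b}
  B→A a: FOLLOW(A) ⊇ FIRST(a) = {a}; new: +{a}
  S→c A: FOLLOW(A) ⊇ FOLLOW(S) ⊇ {$}; new: +{$}
  S→c B: FOLLOW(B) ⊇ FOLLOW(S) ⊇ {$}; new: +{$}
  FOLLOW(S)={$}  FOLLOW(A)={$,a,b}  FOLLOW(B)={$,b}
round 2:
  A→A B: FOLLOW(B) ⊇ FOLLOW(A) ⊇ {$,a,b}; new: +{a}
  FOLLOW(S)={$}  FOLLOW(A)={$,a,b}  FOLLOW(B)={$,a,b}
round 3: (no change)
  FOLLOW(S)={$}  FOLLOW(A)={$,a,b}  FOLLOW(B)={$,a,b}

FOLLOW(A) = ["$", "a", "b"]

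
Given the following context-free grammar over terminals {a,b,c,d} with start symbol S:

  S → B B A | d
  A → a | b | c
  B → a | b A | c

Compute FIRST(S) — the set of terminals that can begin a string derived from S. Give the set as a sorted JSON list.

FIRST sets, iterate to fixpoint:
round 1:
  A via A→a: +{a}
  A via A→b: +{b}
  A via A→c: +{c}
  B via B→a: +{a}
  B via B→b A: +{b}
  B via B→c: +{c}
  S via S→B B A: +{a,b,c}
  S via S→d: +{d}
  FIRST[S]={a,b,c,d}  FIRST[A]={a,b,c}  FIRST[B]={a,b,c}
round 2: (stable)
  FIRST[S]={a,b,c,d}  FIRST[A]={a,b,c}  FIRST[B]={a,b,c}

FIRST(S) = ["a", "b", "c", "d"]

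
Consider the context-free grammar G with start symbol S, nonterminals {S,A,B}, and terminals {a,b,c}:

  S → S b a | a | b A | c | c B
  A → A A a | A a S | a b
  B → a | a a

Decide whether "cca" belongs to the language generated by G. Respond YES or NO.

CNF form of G:
  S -> S X5 | T1 A | T2 B | a | c
  A -> A X3 | A X4 | T0 T1
  B -> T0 T0 | a
  T0 -> a
  T1 -> b
  T2 -> c
  X3 -> A T0
  X4 -> T0 S
  X5 -> T1 T0

Fill CYK table bottom-up:
  T[0,0] 'c' = {S,T2}  orig:{S}
  T[1,1] 'c' = {S,T2}  orig:{S}
  T[2,2] 'a' = {B,S,T0}  orig:{B,S}
  T[0,1] 'cc' = ∅
  T[1,2] 'ca' = {S}
  T[0,2] 'cca' = ∅

S ∉ T[0,2] ⇒ NO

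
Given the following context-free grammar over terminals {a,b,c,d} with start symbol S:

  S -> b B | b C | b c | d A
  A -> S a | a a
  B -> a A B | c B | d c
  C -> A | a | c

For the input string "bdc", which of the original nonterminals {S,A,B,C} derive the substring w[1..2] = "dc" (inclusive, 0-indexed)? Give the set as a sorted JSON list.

Convert to CNF:
  S -> T2 A | T3 B | T3 C | T3 T1
  A -> S T0 | T0 T0
  B -> T0 X4 | T1 B | T2 T1
  C -> S T0 | T0 T0 | a | c
  T0 -> a
  T1 -> c
  T2 -> d
  T3 -> b
  X4 -> A B

CYK fill (cells [i..j] with 1 ≤ i ≤ j ≤ 2 only):
  T[1,1] 'd' = {T2}  orig:{}
  T[2,2] 'c' = {C,T1}  orig:{C}
  T[1,2] 'dc' = {B}

Original NTs in T[1,2] deriving "dc": ["B"]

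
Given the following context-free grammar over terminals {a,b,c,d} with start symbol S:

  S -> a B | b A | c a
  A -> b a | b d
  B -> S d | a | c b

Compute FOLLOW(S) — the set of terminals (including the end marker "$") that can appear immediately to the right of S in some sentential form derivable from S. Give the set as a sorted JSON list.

Compute FIRST by fixpoint:
iter 1:
  A via A→b a: +{b}
  B via B→a: +{a}
  B via B→c b: +{c}
  S via S→a B: +{a}
  S via S→b A: +{b}
  S via S→c a: +{c}
  FIRST(S)={a,b,c}  FIRST(A)={b}  FIRST(B)={a,c}
iter 2:
  B via B→S d: +{b}
  FIRST(S)={a,b,c}  FIRST(A)={b}  FIRST(B)={a,b,c}
iter 3: (stable)
  FIRST(S)={a,b,c}  FIRST(A)={b}  FIRST(B)={a,b,c}

Compute FOLLOW by fixpoint:
FOLLOW(S) := {$}
iter 1:
  B→S d: FOLLOW(S) ⊇ FIRST(d) = {d}; new: +{d}
  S→a B: FOLLOW(B) ⊇ FOLLOW(S) ⊇ {$,d}; new: +{$,d}
  S→b A: FOLLOW(A) ⊇ FOLLOW(S) ⊇ {$,d}; new: +{$,d}
  S: {$,d}  A: {$,d}  B: {$,d}
iter 2: (no change)
  S: {$,d}  A: {$,d}  B: {$,d}

FOLLOW(S) = ["$", "d"]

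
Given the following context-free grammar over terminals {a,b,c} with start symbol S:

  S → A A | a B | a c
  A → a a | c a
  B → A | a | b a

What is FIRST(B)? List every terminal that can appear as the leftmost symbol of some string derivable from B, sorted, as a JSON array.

FIRST iteration:
pass 1:
  A via A→a a: +{a}
  A via A→c a: +{c}
  B via B→A: +{a,c}
  B via B→b a: +{b}
  S via S→A A: +{a,c}
  S: {a,c}  A: {a,c}  B: {a,b,c}
pass 2: — fixpoint
  S: {a,c}  A: {a,c}  B: {a,b,c}

FIRST(B) = ["a", "b", "c"]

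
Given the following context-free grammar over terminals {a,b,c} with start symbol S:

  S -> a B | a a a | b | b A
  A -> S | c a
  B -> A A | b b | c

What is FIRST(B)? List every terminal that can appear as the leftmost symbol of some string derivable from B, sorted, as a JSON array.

FIRST sets, iterate to fixpoint:
iter 1:
  A via A→c a: +{c}
  B via B→A A: +{c}
  B via B→b b: +{b}
  S via S→a B: +{a}
  S via S→b: +{b}
  FIRST(S)={a,b}  FIRST(A)={c}  FIRST(B)={b,c}
iter 2:
  A via A→S: +{a,b}
  B via B→A A: +{a}
  FIRST(S)={a,b}  FIRST(A)={a,b,c}  FIRST(B)={a,b,c}
iter 3: (stable)
  FIRST(S)={a,b}  FIRST(A)={a,b,c}  FIRST(B)={a,b,c}

FIRST(B) = ["a", "b", "c"]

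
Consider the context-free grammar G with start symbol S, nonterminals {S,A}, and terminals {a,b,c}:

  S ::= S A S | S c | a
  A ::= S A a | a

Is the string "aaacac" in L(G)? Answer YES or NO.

Convert to CNF:
  S -> S T1 | S X3 | a
  A -> S X2 | a
  T0 -> a
  T1 -> c
  X2 -> A T0
  X3 -> A S

Fill CYK table bottom-up:
  T[0,0] 'a' = {A,S,T0}  orig:{A,S}
  T[1,1] 'a' = {A,S,T0}  orig:{A,S}
  T[2,2] 'a' = {A,S,T0}  orig:{A,S}
  T[3,3] 'c' = {T1}  orig:{}
  T[4,4] 'a' = {A,S,T0}  orig:{A,S}
  T[5,5] 'c' = {T1}  orig:{}
  T[0,1] 'aa' = {X2,X3}  orig:{}
  T[1,2] 'aa' = {X2,X3}  orig:{}
  T[2,3] 'ac' = {S}
  T[3,4] 'ca' = ∅
  T[4,5] 'ac' = {S}
  T[0,2] 'aaa' = {A,S}
  T[1,3] 'aac' = {X3}  orig:{}
  T[2,4] 'aca' = ∅
  T[3,5] 'cac' = ∅
  T[0,3] 'aaac' = {S}
  T[1,4] 'aaca' = ∅
  T[2,5] 'acac' = ∅
  T[0,4] 'aaaca' = ∅
  T[1,5] 'aacac' = ∅
  T[0,5] 'aaacac' = ∅

S ∉ T[0,5] ⇒ NO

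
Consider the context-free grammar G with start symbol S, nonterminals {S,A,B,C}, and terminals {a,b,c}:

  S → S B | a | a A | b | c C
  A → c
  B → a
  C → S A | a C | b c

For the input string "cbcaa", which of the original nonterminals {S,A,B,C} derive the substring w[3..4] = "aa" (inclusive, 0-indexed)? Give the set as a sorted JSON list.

CNF form of G:
  S -> S B | T0 A | T2 C | a | b
  A -> c
  B -> a
  C -> S A | T0 C | T1 T2
  T0 -> a
  T1 -> b
  T2 -> c

Fill CYK table bottom-up (cells [i..j] with 3 ≤ i ≤ j ≤ 4 only):
  [3..3]={B,S,T0}  "a"  orig:{B,S}
  [4..4]={B,S,T0}  "a"  orig:{B,S}
  [3..4]={S}  "aa"

Original NTs in T[3,4] deriving "aa": ["S"]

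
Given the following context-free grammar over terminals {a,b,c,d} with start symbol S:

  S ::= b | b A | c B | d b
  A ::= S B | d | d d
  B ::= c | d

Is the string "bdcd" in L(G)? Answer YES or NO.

CNF form of G:
  S -> T0 T1 | T1 A | T2 B | b
  A -> S B | T0 T0 | d
  B -> c | d
  T0 -> d
  T1 -> b
  T2 -> c

CYK fill:
  T[0,0] 'b' = {S,T1}  orig:{S}
  T[1,1] 'd' = {A,B,T0}  orig:{A,B}
  T[2,2] 'c' = {B,T2}  orig:{B}
  T[3,3] 'd' = {A,B,T0}  orig:{A,B}
  T[0,1] 'bd' = {A,S}
  T[1,2] 'dc' = ∅
  T[2,3] 'cd' = {S}
  T[0,2] 'bdc' = {A}
  T[1,3] 'dcd' = ∅
  T[0,3] 'bdcd' = ∅

S ∉ T[0,3] ⇒ NO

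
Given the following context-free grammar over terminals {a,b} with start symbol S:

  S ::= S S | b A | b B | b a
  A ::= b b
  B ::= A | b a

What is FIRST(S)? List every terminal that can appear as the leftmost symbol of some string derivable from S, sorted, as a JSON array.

FIRST sets, iterate to fixpoint:
[1]
  A via A→b b: +{b}
  B via B→A: +{b}
  S via S→b A: +{b}
  FIRST(S)={b}  FIRST(A)={b}  FIRST(B)={b}
[2] (stable)
  FIRST(S)={b}  FIRST(A)={b}  FIRST(B)={b}

FIRST(S) = ["b"]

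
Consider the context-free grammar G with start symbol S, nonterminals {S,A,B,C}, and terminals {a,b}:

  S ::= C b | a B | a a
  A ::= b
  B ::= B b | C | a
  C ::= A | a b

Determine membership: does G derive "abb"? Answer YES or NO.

Convert to CNF:
  S -> C T0 | T1 B | T1 T1
  A -> b
  B -> B T0 | T1 T0 | a | b
  C -> T1 T0 | b
  T0 -> b
  T1 -> a

CYK table (by increasing span):
  T[0,0] 'a' = {B,T1}  orig:{B}
  T[1,1] 'b' = {A,B,C,T0}  orig:{A,B,C}
  T[2,2] 'b' = {A,B,C,T0}  orig:{A,B,C}
  T[0,1] 'ab' = {B,C,S}
  T[1,2] 'bb' = {B,S}
  T[0,2] 'abb' = {B,S}

S ∈ T[0,2] ⇒ YES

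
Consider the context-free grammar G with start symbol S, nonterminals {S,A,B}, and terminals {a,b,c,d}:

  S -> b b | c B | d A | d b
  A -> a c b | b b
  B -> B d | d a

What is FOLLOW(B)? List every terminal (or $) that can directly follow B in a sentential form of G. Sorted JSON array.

FIRST iteration:
[1]
  A via A→a c b: +{a}
  A via A→b b: +{b}
  B via B→d a: +{d}
  S via S→b b: +{b}
  S via S→c B: +{c}
  S via S→d A: +{d}
  S: {b,c,d}  A: {a,b}  B: {d}
[2] — fixpoint
  S: {b,c,d}  A: {a,b}  B: {d}

Compute FOLLOW by fixpoint:
seed FOLLOW(S) with $
pass 1:
  B→B d: FOLLOW(B) ⊇ FIRST(d) = {d}; new: +{d}
  S→c B: FOLLOW(B) ⊇ FOLLOW(S) ⊇ {$}; new: +{$}
  S→d A: FOLLOW(A) ⊇ FOLLOW(S) ⊇ {$}; new: +{$}
  FOLLOW[S]={$}  FOLLOW[A]={$}  FOLLOW[B]={$,d}
pass 2: done
  FOLLOW[S]={$}  FOLLOW[A]={$}  FOLLOW[B]={$,d}

FOLLOW(B) = ["$", "d"]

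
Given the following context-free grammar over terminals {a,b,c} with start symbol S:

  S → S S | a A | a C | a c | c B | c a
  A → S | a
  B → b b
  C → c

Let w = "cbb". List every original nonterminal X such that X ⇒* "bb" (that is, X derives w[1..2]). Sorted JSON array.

Convert to CNF:
  S -> S S | T0 A | T0 C | T0 T1 | T1 B | T1 T0
  A -> S S | T0 A | T0 C | T0 T1 | T1 B | T1 T0 | a
  B -> T2 T2
  C -> c
  T0 -> a
  T1 -> c
  T2 -> b

Fill CYK table bottom-up — only the sub-triangle for w[1..2]:
  T[1,1] 'b' = {T2}  orig:{}
  T[2,2] 'b' = {T2}  orig:{}
  T[1,2] 'bb' = {B}

Original NTs in T[1,2] deriving "bb": ["B"]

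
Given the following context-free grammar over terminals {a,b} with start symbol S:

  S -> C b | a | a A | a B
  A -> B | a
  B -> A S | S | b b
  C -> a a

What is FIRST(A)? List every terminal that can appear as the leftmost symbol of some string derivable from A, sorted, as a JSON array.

FIRST iteration:
pass 1:
  A via A→a: +{a}
  B via B→A S: +{a}
  B via B→b b: +{b}
  C via C→a a: +{a}
  S via S→C b: +{a}
  FIRST[S]={a}  FIRST[A]={a}  FIRST[B]={a,b}  FIRST[C]={a}
pass 2:
  A via A→B: +{b}
  FIRST[S]={a}  FIRST[A]={a,b}  FIRST[B]={a,b}  FIRST[C]={a}
pass 3: (no change)
  FIRST[S]={a}  FIRST[A]={a,b}  FIRST[B]={a,b}  FIRST[C]={a}

FIRST(A) = ["a", "b"]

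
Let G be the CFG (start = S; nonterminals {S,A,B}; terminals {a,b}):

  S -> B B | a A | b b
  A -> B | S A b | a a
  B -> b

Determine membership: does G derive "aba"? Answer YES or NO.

Convert to CNF:
  S -> B B | T0 T0 | T1 A
  A -> S X2 | T1 T1 | b
  B -> b
  T0 -> b
  T1 -> a
  X2 -> A T0

CYK fill:
  [0..0]={T1}  "a"  orig:{}
  [1..1]={A,B,T0}  "b"  orig:{A,B}
  [2..2]={T1}  "a"  orig:{}
  [0..1]={S}  "ab"
  [1..2]=∅  "ba"
  [0..2]=∅  "aba"

S ∉ T[0,2] ⇒ NO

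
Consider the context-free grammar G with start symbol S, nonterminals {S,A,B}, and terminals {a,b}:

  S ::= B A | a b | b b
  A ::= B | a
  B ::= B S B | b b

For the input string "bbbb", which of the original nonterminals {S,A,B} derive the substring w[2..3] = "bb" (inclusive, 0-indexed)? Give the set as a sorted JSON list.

CNF form of G:
  S -> B A | T0 T0 | T1 T0
  A -> B X2 | T0 T0 | a
  B -> B X3 | T0 T0
  T0 -> b
  T1 -> a
  X2 -> S B
  X3 -> S B

CYK fill — only the sub-triangle for w[2..3]:
  [2..2]={T0}  "b"  orig:{}
  [3..3]={T0}  "b"  orig:{}
  [2..3]={A,B,S}  "bb"

Original NTs in T[2,3] deriving "bb": ["A", "B", "S"]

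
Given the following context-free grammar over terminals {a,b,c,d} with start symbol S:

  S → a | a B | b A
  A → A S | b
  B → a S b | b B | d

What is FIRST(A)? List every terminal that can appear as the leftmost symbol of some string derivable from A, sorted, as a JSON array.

FIRST iteration:
round 1:
  A via A→b: +{b}
  B via B→a S b: +{a}
  B via B→b B: +{b}
  B via B→d: +{d}
  S via S→a: +{a}
  S via S→b A: +{b}
  S: {a,b}  A: {b}  B: {a,b,d}
round 2: (no change)
  S: {a,b}  A: {b}  B: {a,b,d}

FIRST(A) = ["b"]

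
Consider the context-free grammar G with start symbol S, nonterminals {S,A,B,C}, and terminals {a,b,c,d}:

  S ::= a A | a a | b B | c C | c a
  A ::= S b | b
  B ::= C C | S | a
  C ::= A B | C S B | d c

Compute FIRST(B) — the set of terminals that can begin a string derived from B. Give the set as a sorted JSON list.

FIRST iteration:
pass 1:
  A via A→b: +{b}
  B via B→a: +{a}
  C via C→A B: +{b}
  C via C→d c: +{d}
  S via S→a A: +{a}
  S via S→b B: +{b}
  S via S→c C: +{c}
  S: {a,b,c}  A: {b}  B: {a}  C: {b,d}
pass 2:
  A via A→S b: +{a,c}
  B via B→C C: +{b,d}
  B via B→S: +{c}
  C via C→A B: +{a,c}
  S: {a,b,c}  A: {a,b,c}  B: {a,b,c,d}  C: {a,b,c,d}
pass 3: done
  S: {a,b,c}  A: {a,b,c}  B: {a,b,c,d}  C: {a,b,c,d}

FIRST(B) = ["a", "b", "c", "d"]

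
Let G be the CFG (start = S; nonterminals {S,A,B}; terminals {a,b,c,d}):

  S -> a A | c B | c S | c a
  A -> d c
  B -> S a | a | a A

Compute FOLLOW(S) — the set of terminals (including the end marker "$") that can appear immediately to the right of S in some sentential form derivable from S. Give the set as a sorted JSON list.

FIRST sets, iterate to fixpoint:
iter 1:
  A via A→d c: +{d}
  B via B→a: +{a}
  S via S→a A: +{a}
  S via S→c B: +{c}
  FIRST[S]={a,c}  FIRST[A]={d}  FIRST[B]={a}
iter 2:
  B via B→S a: +{c}
  FIRST[S]={a,c}  FIRST[A]={d}  FIRST[B]={a,c}
iter 3: (stable)
  FIRST[S]={a,c}  FIRST[A]={d}  FIRST[B]={a,c}

FOLLOW iteration:
initialize: $ ∈ FOLLOW(S)
iter 1:
  B→S a: FOLLOW(S) ⊇ FIRST(a) = {a}; new: +{a}
  S→a A: FOLLOW(A) ⊇ FOLLOW(S) ⊇ {$,a}; new: +{$,a}
  S→c B: FOLLOW(B) ⊇ FOLLOW(S) ⊇ {$,a}; new: +{$,a}
  FOLLOW(S)={$,a}  FOLLOW(A)={$,a}  FOLLOW(B)={$,a}
iter 2: (stable)
  FOLLOW(S)={$,a}  FOLLOW(A)={$,a}  FOLLOW(B)={$,a}

FOLLOW(S) = ["$", "a"]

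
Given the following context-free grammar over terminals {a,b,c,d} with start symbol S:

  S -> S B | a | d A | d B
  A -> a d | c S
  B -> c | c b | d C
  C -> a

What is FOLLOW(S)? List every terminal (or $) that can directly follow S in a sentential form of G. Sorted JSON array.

FIRST sets, iterate to fixpoint:
iter 1:
  A via A→a d: +{a}
  A via A→c S: +{c}
  B via B→c: +{c}
  B via B→d C: +{d}
  C via C→a: +{a}
  S via S→a: +{a}
  S via S→d A: +{d}
  S: {a,d}  A: {a,c}  B: {c,d}  C: {a}
iter 2: done
  S: {a,d}  A: {a,c}  B: {c,d}  C: {a}

FOLLOW iteration:
FOLLOW(S) := {$}
round 1:
  S→S B: FOLLOW(S) ⊇ FIRST(B) = {c,d}; new: +{c,d}
  S→S B: FOLLOW(B) ⊇ FOLLOW(S) ⊇ {$,c,d}; new: +{$,c,d}
  S→d A: FOLLOW(A) ⊇ FOLLOW(S) ⊇ {$,c,d}; new: +{$,c,d}
  S: {$,c,d}  A: {$,c,d}  B: {$,c,d}  C: {}
round 2:
  B→d C: FOLLOW(C) ⊇ FOLLOW(B) ⊇ {$,c,d}; new: +{$,c,d}
  S: {$,c,d}  A: {$,c,d}  B: {$,c,d}  C: {$,c,d}
round 3: (stable)
  S: {$,c,d}  A: {$,c,d}  B: {$,c,d}  C: {$,c,d}

FOLLOW(S) = ["$", "c", "d"]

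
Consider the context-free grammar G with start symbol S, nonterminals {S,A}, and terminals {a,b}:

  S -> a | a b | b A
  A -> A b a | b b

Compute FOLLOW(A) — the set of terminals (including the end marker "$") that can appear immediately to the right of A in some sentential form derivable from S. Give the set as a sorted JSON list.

Compute FIRST by fixpoint:
[1]
  A via A→b b: +{b}
  S via S→a: +{a}
  S via S→b A: +{b}
  S: {a,b}  A: {b}
[2] — fixpoint
  S: {a,b}  A: {b}

Compute FOLLOW by fixpoint:
seed FOLLOW(S) with $
pass 1:
  A→A b a: FOLLOW(A) ⊇ FIRST(b) = {b}; new: +{b}
  S→b A: FOLLOW(A) ⊇ FOLLOW(S) ⊇ {$}; new: +{$}
  FOLLOW(S)={$}  FOLLOW(A)={$,b}
pass 2: (stable)
  FOLLOW(S)={$}  FOLLOW(A)={$,b}

FOLLOW(A) = ["$", "b"]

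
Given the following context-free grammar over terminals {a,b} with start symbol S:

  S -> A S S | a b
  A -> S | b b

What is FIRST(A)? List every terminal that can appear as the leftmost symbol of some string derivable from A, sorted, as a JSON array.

Compute FIRST by fixpoint:
[1]
  A via A→b b: +{b}
  S via S→A S S: +{b}
  S via S→a b: +{a}
  FIRST[S]={a,b}  FIRST[A]={b}
[2]
  A via A→S: +{a}
  FIRST[S]={a,b}  FIRST[A]={a,b}
[3] — fixpoint
  FIRST[S]={a,b}  FIRST[A]={a,b}

FIRST(A) = ["a", "b"]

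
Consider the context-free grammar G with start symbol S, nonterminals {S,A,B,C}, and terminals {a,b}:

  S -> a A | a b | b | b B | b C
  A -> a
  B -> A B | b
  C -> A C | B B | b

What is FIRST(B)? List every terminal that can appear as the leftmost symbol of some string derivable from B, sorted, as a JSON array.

Compute FIRST by fixpoint:
round 1:
  A via A→a: +{a}
  B via B→A B: +{a}
  B via B→b: +{b}
  C via C→A C: +{a}
  C via C→B B: +{b}
  S via S→a A: +{a}
  S via S→b: +{b}
  S: {a,b}  A: {a}  B: {a,b}  C: {a,b}
round 2: — fixpoint
  S: {a,b}  A: {a}  B: {a,b}  C: {a,b}

FIRST(B) = ["a", "b"]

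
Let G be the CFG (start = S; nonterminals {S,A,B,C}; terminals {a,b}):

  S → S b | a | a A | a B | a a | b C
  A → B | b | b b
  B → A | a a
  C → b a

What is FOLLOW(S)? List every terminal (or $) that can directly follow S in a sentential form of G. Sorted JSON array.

FIRST sets, iterate to fixpoint:
[1]
  A via A→b: +{b}
  B via B→A: +{b}
  B via B→a a: +{a}
  C via C→b a: +{b}
  S via S→a: +{a}
  S via S→b C: +{b}
  FIRST(S)={a,b}  FIRST(A)={b}  FIRST(B)={a,b}  FIRST(C)={b}
[2]
  A via A→B: +{a}
  FIRST(S)={a,b}  FIRST(A)={a,b}  FIRST(B)={a,b}  FIRST(C)={b}
[3] — fixpoint
  FIRST(S)={a,b}  FIRST(A)={a,b}  FIRST(B)={a,b}  FIRST(C)={b}

FOLLOW iteration:
FOLLOW(S) := {$}
pass 1:
  S→S b: FOLLOW(S) ⊇ FIRST(b) = {b}; new: +{b}
  S→a A: FOLLOW(A) ⊇ FOLLOW(S) ⊇ {$,b}; new: +{$,b}
  S→a B: FOLLOW(B) ⊇ FOLLOW(S) ⊇ {$,b}; new: +{$,b}
  S→b C: FOLLOW(C) ⊇ FOLLOW(S) ⊇ {$,b}; new: +{$,b}
  FOLLOW[S]={$,b}  FOLLOW[A]={$,b}  FOLLOW[B]={$,b}  FOLLOW[C]={$,b}
pass 2: done
  FOLLOW[S]={$,b}  FOLLOW[A]={$,b}  FOLLOW[B]={$,b}  FOLLOW[C]={$,b}

FOLLOW(S) = ["$", "b"]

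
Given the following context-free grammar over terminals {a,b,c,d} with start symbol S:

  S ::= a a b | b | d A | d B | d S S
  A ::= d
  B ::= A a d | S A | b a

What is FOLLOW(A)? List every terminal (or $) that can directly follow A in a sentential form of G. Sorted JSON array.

Compute FIRST by fixpoint:
pass 1:
  A via A→d: +{d}
  B via B→A a d: +{d}
  B via B→b a: +{b}
  S via S→a a b: +{a}
  S via S→b: +{b}
  S via S→d A: +{d}
  FIRST[S]={a,b,d}  FIRST[A]={d}  FIRST[B]={b,d}
pass 2:
  B via B→S A: +{a}
  FIRST[S]={a,b,d}  FIRST[A]={d}  FIRST[B]={a,b,d}
pass 3: — fixpoint
  FIRST[S]={a,b,d}  FIRST[A]={d}  FIRST[B]={a,b,d}

FOLLOW sets:
seed FOLLOW(S) with $
iter 1:
  B→A a d: FOLLOW(A) ⊇ FIRST(a) = {a}; new: +{a}
  B→S A: FOLLOW(S) ⊇ FIRST(A) = {d}; new: +{d}
  S→d A: FOLLOW(A) ⊇ FOLLOW(S) ⊇ {$,d}; new: +{$,d}
  S→d B: FOLLOW(B) ⊇ FOLLOW(S) ⊇ {$,d}; new: +{$,d}
  S→d S S: FOLLOW(S) ⊇ FIRST(S) = {a,b,d}; new: +{a,b}
  S: {$,a,b,d}  A: {$,a,d}  B: {$,d}
iter 2:
  S→d A: FOLLOW(A) ⊇ FOLLOW(S) ⊇ {$,a,b,d}; new: +{b}
  S→d B: FOLLOW(B) ⊇ FOLLOW(S) ⊇ {$,a,b,d}; new: +{a,b}
  S: {$,a,b,d}  A: {$,a,b,d}  B: {$,a,b,d}
iter 3: done
  S: {$,a,b,d}  A: {$,a,b,d}  B: {$,a,b,d}

FOLLOW(A) = ["$", "a", "b", "d"]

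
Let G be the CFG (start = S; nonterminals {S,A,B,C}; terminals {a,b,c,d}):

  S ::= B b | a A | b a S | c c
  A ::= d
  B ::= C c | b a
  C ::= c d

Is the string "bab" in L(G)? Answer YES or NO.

Convert to CNF:
  S -> B T1 | T0 T0 | T1 X4 | T2 A
  A -> d
  B -> C T0 | T1 T2
  C -> T0 T3
  T0 -> c
  T1 -> b
  T2 -> a
  T3 -> d
  X4 -> T2 S

Fill CYK table bottom-up:
  T[0,0] 'b' = {T1}  orig:{}
  T[1,1] 'a' = {T2}  orig:{}
  T[2,2] 'b' = {T1}  orig:{}
  T[0,1] 'ba' = {B}
  T[1,2] 'ab' = ∅
  T[0,2] 'bab' = {S}

S ∈ T[0,2] ⇒ YES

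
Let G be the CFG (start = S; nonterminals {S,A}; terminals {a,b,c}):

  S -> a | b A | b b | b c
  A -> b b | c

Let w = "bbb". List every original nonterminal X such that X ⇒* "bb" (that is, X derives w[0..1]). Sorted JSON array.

CNF form of G:
  S -> T0 A | T0 T0 | T0 T1 | a
  A -> T0 T0 | c
  T0 -> b
  T1 -> c

CYK table (by increasing span) — only the sub-triangle for w[0..1]:
  T[0,0] 'b' = {T0}  orig:{}
  T[1,1] 'b' = {T0}  orig:{}
  T[0,1] 'bb' = {A,S}

Original NTs in T[0,1] deriving "bb": ["A", "S"]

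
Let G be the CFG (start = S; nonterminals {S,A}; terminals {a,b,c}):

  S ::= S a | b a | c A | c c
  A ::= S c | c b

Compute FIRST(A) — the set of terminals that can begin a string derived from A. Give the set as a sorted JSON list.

FIRST iteration:
round 1:
  A via A→c b: +{c}
  S via S→b a: +{b}
  S via S→c A: +{c}
  S: {b,c}  A: {c}
round 2:
  A via A→S c: +{b}
  S: {b,c}  A: {b,c}
round 3: (stable)
  S: {b,c}  A: {b,c}

FIRST(A) = ["b", "c"]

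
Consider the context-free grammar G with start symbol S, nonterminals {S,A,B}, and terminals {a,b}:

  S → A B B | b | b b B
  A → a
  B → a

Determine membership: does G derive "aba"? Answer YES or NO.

Convert to CNF:
  S -> A X1 | T0 X2 | b
  A -> a
  B -> a
  T0 -> b
  X1 -> B B
  X2 -> T0 B

CYK table (by increasing span):
  [0..0]={A,B}  "a"
  [1..1]={S,T0}  "b"  orig:{S}
  [2..2]={A,B}  "a"
  [0..1]=∅  "ab"
  [1..2]={X2}  "ba"  orig:{}
  [0..2]=∅  "aba"

S ∉ T[0,2] ⇒ NO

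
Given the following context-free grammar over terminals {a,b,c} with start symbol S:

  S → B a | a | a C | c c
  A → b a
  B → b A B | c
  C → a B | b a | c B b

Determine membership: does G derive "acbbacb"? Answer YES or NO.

Convert to CNF:
  S -> B T1 | T1 C | T2 T2 | a
  A -> T0 T1
  B -> T0 X3 | c
  C -> T0 T1 | T1 B | T2 X4
  T0 -> b
  T1 -> a
  T2 -> c
  X3 -> A B
  X4 -> B T0

CYK table (by increasing span):
  cell(0,0) a: {S,T1}  orig:{S}
  cell(1,1) c: {B,T2}  orig:{B}
  cell(2,2) b: {T0}  orig:{}
  cell(3,3) b: {T0}  orig:{}
  cell(4,4) a: {S,T1}  orig:{S}
  cell(5,5) c: {B,T2}  orig:{B}
  cell(6,6) b: {T0}  orig:{}
  cell(0,1) ac: {C}
  cell(1,2) cb: {X4}  orig:{}
  cell(2,3) bb: ∅
  cell(3,4) ba: {A,C}
  cell(4,5) ac: {C}
  cell(5,6) cb: {X4}  orig:{}
  cell(0,2) acb: ∅
  cell(1,3) cbb: ∅
  cell(2,4) bba: ∅
  cell(3,5) bac: {X3}  orig:{}
  cell(4,6) acb: ∅
  cell(0,3) acbb: ∅
  cell(1,4) cbba: ∅
  cell(2,5) bbac: {B}
  cell(3,6) bacb: ∅
  cell(0,4) acbba: ∅
  cell(1,5) cbbac: ∅
  cell(2,6) bbacb: {X4}  orig:{}
  cell(0,5) acbbac: ∅
  cell(1,6) cbbacb: {C}
  cell(0,6) acbbacb: {S}

S ∈ T[0,6] ⇒ YES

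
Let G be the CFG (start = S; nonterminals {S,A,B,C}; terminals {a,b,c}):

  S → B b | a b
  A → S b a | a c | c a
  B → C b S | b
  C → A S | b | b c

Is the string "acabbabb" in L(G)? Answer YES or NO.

Convert to CNF:
  S -> B T0 | T1 T0
  A -> S X3 | T1 T2 | T2 T1
  B -> C X4 | b
  C -> A S | T0 T2 | b
  T0 -> b
  T1 -> a
  T2 -> c
  X3 -> T0 T1
  X4 -> T0 S

CYK fill:
  [0..0]={T1}  "a"  orig:{}
  [1..1]={T2}  "c"  orig:{}
  [2..2]={T1}  "a"  orig:{}
  [3..3]={B,C,T0}  "b"  orig:{B,C}
  [4..4]={B,C,T0}  "b"  orig:{B,C}
  [5..5]={T1}  "a"  orig:{}
  [6..6]={B,C,T0}  "b"  orig:{B,C}
  [7..7]={B,C,T0}  "b"  orig:{B,C}
  [0..1]={A}  "ac"
  [1..2]={A}  "ca"
  [2..3]={S}  "ab"
  [3..4]={S}  "bb"
  [4..5]={X3}  "ba"  orig:{}
  [5..6]={S}  "ab"
  [6..7]={S}  "bb"
  [0..2]=∅  "aca"
  [1..3]=∅  "cab"
  [2..4]=∅  "abb"
  [3..5]=∅  "bba"
  [4..6]={X4}  "bab"  orig:{}
  [5..7]=∅  "abb"
  [0..3]={C}  "acab"
  [1..4]={C}  "cabb"
  [2..5]={A}  "abba"
  [3..6]={B}  "bbab"
  [4..7]=∅  "babb"
  [0..4]=∅  "acabb"
  [1..5]=∅  "cabba"
  [2..6]=∅  "abbab"
  [3..7]={S}  "bbabb"
  [0..5]=∅  "acabba"
  [1..6]=∅  "cabbab"
  [2..7]={C}  "abbabb"
  [0..6]={B}  "acabbab"
  [1..7]={C}  "cabbabb"
  [0..7]={S}  "acabbabb"

S ∈ T[0,7] ⇒ YES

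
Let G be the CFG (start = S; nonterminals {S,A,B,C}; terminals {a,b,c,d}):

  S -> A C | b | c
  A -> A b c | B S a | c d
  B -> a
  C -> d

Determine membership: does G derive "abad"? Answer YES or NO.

CNF form of G:
  S -> A C | b | c
  A -> A X4 | B X5 | T1 T3
  B -> a
  C -> d
  T0 -> b
  T1 -> c
  T2 -> a
  T3 -> d
  X4 -> T0 T1
  X5 -> S T2

CYK fill:
  T[0,0] 'a' = {B,T2}  orig:{B}
  T[1,1] 'b' = {S,T0}  orig:{S}
  T[2,2] 'a' = {B,T2}  orig:{B}
  T[3,3] 'd' = {C,T3}  orig:{C}
  T[0,1] 'ab' = ∅
  T[1,2] 'ba' = {X5}  orig:{}
  T[2,3] 'ad' = ∅
  T[0,2] 'aba' = {A}
  T[1,3] 'bad' = ∅
  T[0,3] 'abad' = {S}

S ∈ T[0,3] ⇒ YES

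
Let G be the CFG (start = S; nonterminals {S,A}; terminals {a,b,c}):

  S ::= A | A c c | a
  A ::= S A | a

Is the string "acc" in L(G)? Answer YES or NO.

CNF form of G:
  S -> A X1 | S A | a
  A -> S A | a
  T0 -> c
  X1 -> T0 T0

Fill CYK table bottom-up:
  cell(0,0) a: {A,S}
  cell(1,1) c: {T0}  orig:{}
  cell(2,2) c: {T0}  orig:{}
  cell(0,1) ac: ∅
  cell(1,2) cc: {X1}  orig:{}
  cell(0,2) acc: {S}

S ∈ T[0,2] ⇒ YES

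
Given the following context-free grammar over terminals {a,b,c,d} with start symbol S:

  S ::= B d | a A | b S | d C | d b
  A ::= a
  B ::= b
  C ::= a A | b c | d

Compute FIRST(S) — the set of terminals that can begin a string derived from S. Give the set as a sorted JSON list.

Compute FIRST by fixpoint:
round 1:
  A via A→a: +{a}
  B via B→b: +{b}
  C via C→a A: +{a}
  C via C→b c: +{b}
  C via C→d: +{d}
  S via S→B d: +{b}
  S via S→a A: +{a}
  S via S→d C: +{d}
  FIRST[S]={a,b,d}  FIRST[A]={a}  FIRST[B]={b}  FIRST[C]={a,b,d}
round 2: — fixpoint
  FIRST[S]={a,b,d}  FIRST[A]={a}  FIRST[B]={b}  FIRST[C]={a,b,d}

FIRST(S) = ["a", "b", "d"]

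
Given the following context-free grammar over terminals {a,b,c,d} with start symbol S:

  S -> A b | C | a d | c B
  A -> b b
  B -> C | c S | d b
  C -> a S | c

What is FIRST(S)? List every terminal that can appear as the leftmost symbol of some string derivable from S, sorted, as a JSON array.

FIRST iteration:
iter 1:
  A via A→b b: +{b}
  B via B→c S: +{c}
  B via B→d b: +{d}
  C via C→a S: +{a}
  C via C→c: +{c}
  S via S→A b: +{b}
  S via S→C: +{a,c}
  FIRST(S)={a,b,c}  FIRST(A)={b}  FIRST(B)={c,d}  FIRST(C)={a,c}
iter 2:
  B via B→C: +{a}
  FIRST(S)={a,b,c}  FIRST(A)={b}  FIRST(B)={a,c,d}  FIRST(C)={a,c}
iter 3: done
  FIRST(S)={a,b,c}  FIRST(A)={b}  FIRST(B)={a,c,d}  FIRST(C)={a,c}

FIRST(S) = ["a", "b", "c"]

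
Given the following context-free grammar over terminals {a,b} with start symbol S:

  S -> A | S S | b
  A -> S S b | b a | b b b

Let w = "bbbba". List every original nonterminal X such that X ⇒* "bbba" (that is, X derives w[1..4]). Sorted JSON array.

CNF form of G:
  S -> S S | S X4 | T0 T1 | T0 X5 | b
  A -> S X2 | T0 T1 | T0 X3
  T0 -> b
  T1 -> a
  X2 -> S T0
  X3 -> T0 T0
  X4 -> S T0
  X5 -> T0 T0

Fill CYK table bottom-up — only the sub-triangle for w[1..4]:
  cell(1,1) b: {S,T0}  orig:{S}
  cell(2,2) b: {S,T0}  orig:{S}
  cell(3,3) b: {S,T0}  orig:{S}
  cell(4,4) a: {T1}  orig:{}
  cell(1,2) bb: {S,X2,X3,X4,X5}  orig:{S}
  cell(2,3) bb: {S,X2,X3,X4,X5}  orig:{S}
  cell(3,4) ba: {A,S}
  cell(1,3) bbb: {A,S,X2,X4}  orig:{A,S}
  cell(2,4) bba: {S}
  cell(1,4) bbba: {S}

Original NTs in T[1,4] deriving "bbba": ["S"]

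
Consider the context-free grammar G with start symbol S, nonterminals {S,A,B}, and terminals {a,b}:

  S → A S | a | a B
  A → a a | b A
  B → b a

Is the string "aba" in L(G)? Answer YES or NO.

Convert to CNF:
  S -> A S | T0 B | a
  A -> T0 T0 | T1 A
  B -> T1 T0
  T0 -> a
  T1 -> b

Fill CYK table bottom-up:
  T[0,0] 'a' = {S,T0}  orig:{S}
  T[1,1] 'b' = {T1}  orig:{}
  T[2,2] 'a' = {S,T0}  orig:{S}
  T[0,1] 'ab' = ∅
  T[1,2] 'ba' = {B}
  T[0,2] 'aba' = {S}

S ∈ T[0,2] ⇒ YES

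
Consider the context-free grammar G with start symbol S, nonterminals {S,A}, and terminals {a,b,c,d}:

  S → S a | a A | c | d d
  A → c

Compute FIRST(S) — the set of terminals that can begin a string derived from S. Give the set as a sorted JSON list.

FIRST iteration:
pass 1:
  A via A→c: +{c}
  S via S→a A: +{a}
  S via S→c: +{c}
  S via S→d d: +{d}
  S: {a,c,d}  A: {c}
pass 2: (stable)
  S: {a,c,d}  A: {c}

FIRST(S) = ["a", "c", "d"]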